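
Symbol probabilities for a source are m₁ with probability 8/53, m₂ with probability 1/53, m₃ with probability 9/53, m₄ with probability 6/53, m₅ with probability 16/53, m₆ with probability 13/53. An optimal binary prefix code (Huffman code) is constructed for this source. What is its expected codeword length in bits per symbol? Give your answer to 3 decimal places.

Repeatedly combine the two least-probable nodes; the expected code length is the sum of the merged weights.
merge 1/53 + 6/53 → 7/53
merge 7/53 + 8/53 → 15/53
merge 9/53 + 13/53 → 22/53
merge 15/53 + 16/53 → 31/53
merge 22/53 + 31/53 → 1
L = 7/53 + 15/53 + 22/53 + 31/53 + 1 = 128/53 ≈ 2.415 bits/symbol.

2.415 bits/symbol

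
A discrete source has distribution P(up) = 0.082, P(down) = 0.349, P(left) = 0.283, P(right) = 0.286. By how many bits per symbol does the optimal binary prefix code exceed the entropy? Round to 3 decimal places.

0.142 bits

Entropy H = −Σ p log₂ p ≈ 1.8578 bits.
Huffman merges: 41/500+283/1000→73/200; 143/500+349/1000→127/200; 73/200+127/200→1. L = 2 ≈ 2.0000.
L − H = 2.0000 − 1.8578 = 0.142 bits.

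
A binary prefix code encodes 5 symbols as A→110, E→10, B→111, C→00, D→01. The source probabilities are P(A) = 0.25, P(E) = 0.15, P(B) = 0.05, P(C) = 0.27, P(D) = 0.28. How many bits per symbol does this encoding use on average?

L̄ = Σ pᵢ·ℓᵢ = 0.25·3 + 0.15·2 + 0.05·3 + 0.27·2 + 0.28·2 = 2.3 bits/symbol.

2.3 bits/symbol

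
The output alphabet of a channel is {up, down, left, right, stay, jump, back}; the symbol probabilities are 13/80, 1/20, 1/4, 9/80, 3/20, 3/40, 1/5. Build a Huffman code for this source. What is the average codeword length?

2.675 bits/symbol

Repeatedly combine the two least-probable nodes; the expected code length is the sum of the merged weights.
merge 1/20 + 3/40 → 1/8
merge 9/80 + 1/8 → 19/80
merge 3/20 + 13/80 → 5/16
merge 1/5 + 19/80 → 7/16
merge 1/4 + 5/16 → 9/16
merge 7/16 + 9/16 → 1
L = 1/8 + 19/80 + 5/16 + 7/16 + 9/16 + 1 = 107/40 = 2.675 bits/symbol.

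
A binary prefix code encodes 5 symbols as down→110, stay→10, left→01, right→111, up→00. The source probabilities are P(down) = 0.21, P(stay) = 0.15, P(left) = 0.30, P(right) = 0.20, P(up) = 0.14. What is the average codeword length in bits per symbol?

2.41 bits/symbol

L̄ = Σ pᵢ·ℓᵢ = 0.21·3 + 0.15·2 + 0.30·2 + 0.20·3 + 0.14·2 = 2.41 bits/symbol.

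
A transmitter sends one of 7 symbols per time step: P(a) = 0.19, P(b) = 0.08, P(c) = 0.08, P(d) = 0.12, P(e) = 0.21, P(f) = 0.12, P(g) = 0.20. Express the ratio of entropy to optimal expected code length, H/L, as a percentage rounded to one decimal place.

98.5%

Entropy H = −Σ p log₂ p ≈ 2.7096 bits.
Huffman merges: 2/25+2/25→4/25; 3/25+3/25→6/25; 4/25+19/100→7/20; 1/5+21/100→41/100; 6/25+7/20→59/100; 41/100+59/100→1. L = 11/4 ≈ 2.7500.
Efficiency = H/L = 2.7096/2.7500 = 98.5%.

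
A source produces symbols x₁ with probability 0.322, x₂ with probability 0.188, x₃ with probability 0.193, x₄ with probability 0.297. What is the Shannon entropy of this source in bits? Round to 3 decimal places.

1.958 bits

H = −Σ pᵢ log₂ pᵢ.
−0.322·log₂(0.322) = 0.5264
−0.188·log₂(0.188) = 0.4533
−0.193·log₂(0.193) = 0.4581
−0.297·log₂(0.297) = 0.5202
Sum ≈ 1.9580 → 1.958 bits.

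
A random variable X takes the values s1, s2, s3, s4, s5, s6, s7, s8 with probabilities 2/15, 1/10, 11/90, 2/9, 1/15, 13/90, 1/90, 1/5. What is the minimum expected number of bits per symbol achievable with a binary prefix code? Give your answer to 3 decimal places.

2.833 bits/symbol

Repeatedly combine the two least-probable nodes; the expected code length is the sum of the merged weights.
merge 1/90 + 1/15 → 7/90
merge 7/90 + 1/10 → 8/45
merge 11/90 + 2/15 → 23/90
merge 13/90 + 8/45 → 29/90
merge 1/5 + 2/9 → 19/45
merge 23/90 + 29/90 → 26/45
merge 19/45 + 26/45 → 1
L = 7/90 + 8/45 + 23/90 + 29/90 + 19/45 + 26/45 + 1 = 17/6 ≈ 2.833 bits/symbol.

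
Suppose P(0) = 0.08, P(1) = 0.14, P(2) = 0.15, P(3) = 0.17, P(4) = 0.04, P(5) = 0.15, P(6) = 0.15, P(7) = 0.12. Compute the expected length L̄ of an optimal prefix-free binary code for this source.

2.95 bits/symbol

Repeatedly combine the two least-probable nodes; the expected code length is the sum of the merged weights.
merge 1/25 + 2/25 → 3/25
merge 3/25 + 3/25 → 6/25
merge 7/50 + 3/20 → 29/100
merge 3/20 + 3/20 → 3/10
merge 17/100 + 6/25 → 41/100
merge 29/100 + 3/10 → 59/100
merge 41/100 + 59/100 → 1
L = 3/25 + 6/25 + 29/100 + 3/10 + 41/100 + 59/100 + 1 = 59/20 = 2.95 bits/symbol.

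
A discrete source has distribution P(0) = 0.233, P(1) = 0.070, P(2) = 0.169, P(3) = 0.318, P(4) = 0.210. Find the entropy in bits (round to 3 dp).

H = −Σ pᵢ log₂ pᵢ.
−0.233·log₂(0.233) = 0.4897
−0.070·log₂(0.070) = 0.2686
−0.169·log₂(0.169) = 0.4335
−0.318·log₂(0.318) = 0.5256
−0.210·log₂(0.210) = 0.4728
Sum ≈ 2.1901 → 2.190 bits.

2.190 bits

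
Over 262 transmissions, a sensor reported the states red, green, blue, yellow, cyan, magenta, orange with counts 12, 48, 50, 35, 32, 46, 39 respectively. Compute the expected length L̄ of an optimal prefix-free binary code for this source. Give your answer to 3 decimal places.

Probabilities are the counts divided by 262.
Repeatedly combine the two least-probable nodes; the expected code length is the sum of the merged weights.
merge 6/131 + 16/131 → 22/131
merge 35/262 + 39/262 → 37/131
merge 22/131 + 23/131 → 45/131
merge 24/131 + 25/131 → 49/131
merge 37/131 + 45/131 → 82/131
merge 49/131 + 82/131 → 1
L = 22/131 + 37/131 + 45/131 + 49/131 + 82/131 + 1 = 366/131 ≈ 2.794 bits/symbol.

2.794 bits/symbol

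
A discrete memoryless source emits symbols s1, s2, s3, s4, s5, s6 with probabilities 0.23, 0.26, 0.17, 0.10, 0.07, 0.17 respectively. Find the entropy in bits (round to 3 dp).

H = −Σ pᵢ log₂ pᵢ.
−0.23·log₂(0.23) = 0.4877
−0.26·log₂(0.26) = 0.5053
−0.17·log₂(0.17) = 0.4346
−0.10·log₂(0.10) = 0.3322
−0.07·log₂(0.07) = 0.2686
−0.17·log₂(0.17) = 0.4346
Sum ≈ 2.4629 → 2.463 bits.

2.463 bits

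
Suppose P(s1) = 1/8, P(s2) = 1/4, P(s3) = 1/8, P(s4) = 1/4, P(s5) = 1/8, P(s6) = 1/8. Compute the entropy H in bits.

2.5 bits

Each probability is a power of 1/2, so log₂(1/p) is an integer.
H = Σ p·log₂(1/p) = 1/8·3 + 1/4·2 + 1/8·3 + 1/4·2 + 1/8·3 + 1/8·3 = 2.5 bits.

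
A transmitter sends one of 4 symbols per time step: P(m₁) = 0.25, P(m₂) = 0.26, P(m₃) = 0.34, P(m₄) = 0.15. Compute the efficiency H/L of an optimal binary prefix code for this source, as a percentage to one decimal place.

97.3%

Entropy H = −Σ p log₂ p ≈ 1.9450 bits.
Huffman merges: 3/20+1/4→2/5; 13/50+17/50→3/5; 2/5+3/5→1. L = 2 ≈ 2.0000.
Efficiency = H/L = 1.9450/2.0000 = 97.3%.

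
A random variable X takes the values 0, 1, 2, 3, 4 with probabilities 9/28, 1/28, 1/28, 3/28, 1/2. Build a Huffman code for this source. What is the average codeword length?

Repeatedly combine the two least-probable nodes; the expected code length is the sum of the merged weights.
merge 1/28 + 1/28 → 1/14
merge 1/14 + 3/28 → 5/28
merge 5/28 + 9/28 → 1/2
merge 1/2 + 1/2 → 1
L = 1/14 + 5/28 + 1/2 + 1 = 7/4 = 1.75 bits/symbol.

1.75 bits/symbol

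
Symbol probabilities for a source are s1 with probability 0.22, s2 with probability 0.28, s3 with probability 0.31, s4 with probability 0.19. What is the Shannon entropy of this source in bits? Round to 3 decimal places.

H = −Σ pᵢ log₂ pᵢ.
−0.22·log₂(0.22) = 0.4806
−0.28·log₂(0.28) = 0.5142
−0.31·log₂(0.31) = 0.5238
−0.19·log₂(0.19) = 0.4552
Sum ≈ 1.9738 → 1.974 bits.

1.974 bits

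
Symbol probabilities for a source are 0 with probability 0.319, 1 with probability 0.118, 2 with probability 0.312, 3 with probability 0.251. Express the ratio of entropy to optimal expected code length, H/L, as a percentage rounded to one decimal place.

95.7%

Entropy H = −Σ p log₂ p ≈ 1.9145 bits.
Huffman merges: 59/500+251/1000→369/1000; 39/125+319/1000→631/1000; 369/1000+631/1000→1. L = 2 ≈ 2.0000.
Efficiency = H/L = 1.9145/2.0000 = 95.7%.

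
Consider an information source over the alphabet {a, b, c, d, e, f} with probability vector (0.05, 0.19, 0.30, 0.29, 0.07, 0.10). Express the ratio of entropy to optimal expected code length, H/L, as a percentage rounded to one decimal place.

Entropy H = −Σ p log₂ p ≈ 2.3111 bits.
Huffman merges: 1/20+7/100→3/25; 1/10+3/25→11/50; 19/100+11/50→41/100; 29/100+3/10→59/100; 41/100+59/100→1. L = 117/50 ≈ 2.3400.
Efficiency = H/L = 2.3111/2.3400 = 98.8%.

98.8%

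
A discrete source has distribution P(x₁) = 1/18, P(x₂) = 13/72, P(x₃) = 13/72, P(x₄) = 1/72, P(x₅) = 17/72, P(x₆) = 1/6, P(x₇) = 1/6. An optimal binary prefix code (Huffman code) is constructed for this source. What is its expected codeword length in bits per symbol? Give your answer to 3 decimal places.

2.653 bits/symbol

Repeatedly combine the two least-probable nodes; the expected code length is the sum of the merged weights.
merge 1/72 + 1/18 → 5/72
merge 5/72 + 1/6 → 17/72
merge 1/6 + 13/72 → 25/72
merge 13/72 + 17/72 → 5/12
merge 17/72 + 25/72 → 7/12
merge 5/12 + 7/12 → 1
L = 5/72 + 17/72 + 25/72 + 5/12 + 7/12 + 1 = 191/72 ≈ 2.653 bits/symbol.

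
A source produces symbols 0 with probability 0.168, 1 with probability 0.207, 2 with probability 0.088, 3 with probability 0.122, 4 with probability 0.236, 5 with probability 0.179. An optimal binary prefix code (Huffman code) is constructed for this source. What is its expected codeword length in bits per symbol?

Repeatedly combine the two least-probable nodes; the expected code length is the sum of the merged weights.
merge 11/125 + 61/500 → 21/100
merge 21/125 + 179/1000 → 347/1000
merge 207/1000 + 21/100 → 417/1000
merge 59/250 + 347/1000 → 583/1000
merge 417/1000 + 583/1000 → 1
L = 21/100 + 347/1000 + 417/1000 + 583/1000 + 1 = 2557/1000 = 2.557 bits/symbol.

2.557 bits/symbol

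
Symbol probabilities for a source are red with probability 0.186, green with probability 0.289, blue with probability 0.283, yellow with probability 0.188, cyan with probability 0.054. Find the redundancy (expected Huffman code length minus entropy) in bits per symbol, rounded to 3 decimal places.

Entropy H = −Σ p log₂ p ≈ 2.1650 bits.
Huffman merges: 27/500+93/500→6/25; 47/250+6/25→107/250; 283/1000+289/1000→143/250; 107/250+143/250→1. L = 56/25 ≈ 2.2400.
L − H = 2.2400 − 2.1650 = 0.075 bits.

0.075 bits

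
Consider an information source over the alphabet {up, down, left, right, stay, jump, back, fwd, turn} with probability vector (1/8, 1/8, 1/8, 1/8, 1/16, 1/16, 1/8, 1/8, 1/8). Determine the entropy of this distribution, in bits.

Each probability is a power of 1/2, so log₂(1/p) is an integer.
H = Σ p·log₂(1/p) = 1/8·3 + 1/8·3 + 1/8·3 + 1/8·3 + 1/16·4 + 1/16·4 + 1/8·3 + 1/8·3 + 1/8·3 = 3.125 bits.

3.125 bits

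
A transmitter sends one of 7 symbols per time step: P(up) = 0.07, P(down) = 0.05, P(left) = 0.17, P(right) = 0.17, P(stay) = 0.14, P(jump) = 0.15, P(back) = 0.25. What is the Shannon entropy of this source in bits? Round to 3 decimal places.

2.661 bits

H = −Σ pᵢ log₂ pᵢ.
−0.07·log₂(0.07) = 0.2686
−0.05·log₂(0.05) = 0.2161
−0.17·log₂(0.17) = 0.4346
−0.17·log₂(0.17) = 0.4346
−0.14·log₂(0.14) = 0.3971
−0.15·log₂(0.15) = 0.4105
−0.25·log₂(0.25) = 0.5000
Sum ≈ 2.6615 → 2.661 bits.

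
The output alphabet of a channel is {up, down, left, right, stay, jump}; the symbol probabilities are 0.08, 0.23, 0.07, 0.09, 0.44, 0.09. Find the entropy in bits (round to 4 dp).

H = −Σ pᵢ log₂ pᵢ.
−0.08·log₂(0.08) = 0.2915
−0.23·log₂(0.23) = 0.4877
−0.07·log₂(0.07) = 0.2686
−0.09·log₂(0.09) = 0.3127
−0.44·log₂(0.44) = 0.5211
−0.09·log₂(0.09) = 0.3127
Sum ≈ 2.1942 → 2.1942 bits.

2.1942 bits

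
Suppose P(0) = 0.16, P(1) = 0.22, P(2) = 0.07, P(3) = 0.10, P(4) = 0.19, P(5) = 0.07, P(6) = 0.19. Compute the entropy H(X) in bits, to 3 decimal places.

2.683 bits

H = −Σ pᵢ log₂ pᵢ.
−0.16·log₂(0.16) = 0.4230
−0.22·log₂(0.22) = 0.4806
−0.07·log₂(0.07) = 0.2686
−0.10·log₂(0.10) = 0.3322
−0.19·log₂(0.19) = 0.4552
−0.07·log₂(0.07) = 0.2686
−0.19·log₂(0.19) = 0.4552
Sum ≈ 2.6833 → 2.683 bits.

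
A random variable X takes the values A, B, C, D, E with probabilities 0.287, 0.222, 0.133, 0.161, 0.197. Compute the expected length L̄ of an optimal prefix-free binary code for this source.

2.294 bits/symbol

Repeatedly combine the two least-probable nodes; the expected code length is the sum of the merged weights.
merge 133/1000 + 161/1000 → 147/500
merge 197/1000 + 111/500 → 419/1000
merge 287/1000 + 147/500 → 581/1000
merge 419/1000 + 581/1000 → 1
L = 147/500 + 419/1000 + 581/1000 + 1 = 1147/500 = 2.294 bits/symbol.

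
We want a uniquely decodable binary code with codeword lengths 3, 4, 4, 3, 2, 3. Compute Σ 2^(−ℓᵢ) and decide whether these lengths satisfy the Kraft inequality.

0.75; yes

With common denominator 2^4 = 16: Σ 2^(−ℓᵢ) = 2/16 + 1/16 + 1/16 + 2/16 + 4/16 + 2/16 = 12/16 = 0.75.
Kraft's inequality requires Σ ≤ 1; here Σ = 0.75 ≤ 1, so such a prefix code exists.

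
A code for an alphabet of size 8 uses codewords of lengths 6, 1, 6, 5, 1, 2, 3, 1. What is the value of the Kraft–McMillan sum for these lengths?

With common denominator 2^6 = 64: Σ 2^(−ℓᵢ) = 1/64 + 32/64 + 1/64 + 2/64 + 32/64 + 16/64 + 8/64 + 32/64 = 124/64 = 1.9375.

1.9375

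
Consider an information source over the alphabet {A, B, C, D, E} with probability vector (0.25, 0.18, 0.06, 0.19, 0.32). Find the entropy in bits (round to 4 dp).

2.1701 bits

H = −Σ pᵢ log₂ pᵢ.
−0.25·log₂(0.25) = 0.5000
−0.18·log₂(0.18) = 0.4453
−0.06·log₂(0.06) = 0.2435
−0.19·log₂(0.19) = 0.4552
−0.32·log₂(0.32) = 0.5260
Sum ≈ 2.1701 → 2.1701 bits.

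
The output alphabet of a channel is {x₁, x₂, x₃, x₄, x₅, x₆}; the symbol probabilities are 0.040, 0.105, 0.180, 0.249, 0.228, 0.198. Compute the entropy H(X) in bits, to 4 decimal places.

H = −Σ pᵢ log₂ pᵢ.
−0.040·log₂(0.040) = 0.1858
−0.105·log₂(0.105) = 0.3414
−0.180·log₂(0.180) = 0.4453
−0.249·log₂(0.249) = 0.4994
−0.228·log₂(0.228) = 0.4863
−0.198·log₂(0.198) = 0.4626
Sum ≈ 2.4208 → 2.4208 bits.

2.4208 bits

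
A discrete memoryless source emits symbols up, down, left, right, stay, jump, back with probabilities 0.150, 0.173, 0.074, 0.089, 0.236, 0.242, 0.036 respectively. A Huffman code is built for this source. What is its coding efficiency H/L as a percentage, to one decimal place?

Entropy H = −Σ p log₂ p ≈ 2.5966 bits.
Huffman merges: 9/250+37/500→11/100; 89/1000+11/100→199/1000; 3/20+173/1000→323/1000; 199/1000+59/250→87/200; 121/500+323/1000→113/200; 87/200+113/200→1. L = 329/125 ≈ 2.6320.
Efficiency = H/L = 2.5966/2.6320 = 98.7%.

98.7%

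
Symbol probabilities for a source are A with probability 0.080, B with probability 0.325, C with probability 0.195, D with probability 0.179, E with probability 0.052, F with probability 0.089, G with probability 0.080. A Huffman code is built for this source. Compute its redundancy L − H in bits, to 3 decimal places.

0.055 bits

Entropy H = −Σ p log₂ p ≈ 2.5466 bits.
Huffman merges: 13/250+2/25→33/250; 2/25+89/1000→169/1000; 33/250+169/1000→301/1000; 179/1000+39/200→187/500; 301/1000+13/40→313/500; 187/500+313/500→1. L = 1301/500 ≈ 2.6020.
L − H = 2.6020 − 2.5466 = 0.055 bits.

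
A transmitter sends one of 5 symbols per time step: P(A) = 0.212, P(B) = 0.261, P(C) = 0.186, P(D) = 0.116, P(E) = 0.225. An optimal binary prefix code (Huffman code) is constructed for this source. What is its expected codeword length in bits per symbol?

Repeatedly combine the two least-probable nodes; the expected code length is the sum of the merged weights.
merge 29/250 + 93/500 → 151/500
merge 53/250 + 9/40 → 437/1000
merge 261/1000 + 151/500 → 563/1000
merge 437/1000 + 563/1000 → 1
L = 151/500 + 437/1000 + 563/1000 + 1 = 1151/500 = 2.302 bits/symbol.

2.302 bits/symbol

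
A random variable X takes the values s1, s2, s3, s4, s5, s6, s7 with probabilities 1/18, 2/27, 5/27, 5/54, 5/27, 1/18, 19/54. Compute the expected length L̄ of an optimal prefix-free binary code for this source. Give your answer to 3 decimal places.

2.556 bits/symbol

Repeatedly combine the two least-probable nodes; the expected code length is the sum of the merged weights.
merge 1/18 + 1/18 → 1/9
merge 2/27 + 5/54 → 1/6
merge 1/9 + 1/6 → 5/18
merge 5/27 + 5/27 → 10/27
merge 5/18 + 19/54 → 17/27
merge 10/27 + 17/27 → 1
L = 1/9 + 1/6 + 5/18 + 10/27 + 17/27 + 1 = 23/9 ≈ 2.556 bits/symbol.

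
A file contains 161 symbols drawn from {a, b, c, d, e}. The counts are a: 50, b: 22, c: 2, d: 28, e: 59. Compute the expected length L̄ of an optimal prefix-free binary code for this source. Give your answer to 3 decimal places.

Probabilities are the counts divided by 161.
Repeatedly combine the two least-probable nodes; the expected code length is the sum of the merged weights.
merge 2/161 + 22/161 → 24/161
merge 24/161 + 4/23 → 52/161
merge 50/161 + 52/161 → 102/161
merge 59/161 + 102/161 → 1
L = 24/161 + 52/161 + 102/161 + 1 = 339/161 ≈ 2.106 bits/symbol.

2.106 bits/symbol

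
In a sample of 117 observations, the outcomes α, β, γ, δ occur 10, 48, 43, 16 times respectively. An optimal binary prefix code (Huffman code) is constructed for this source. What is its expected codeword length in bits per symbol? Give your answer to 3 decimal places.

Probabilities are the counts divided by 117.
Repeatedly combine the two least-probable nodes; the expected code length is the sum of the merged weights.
merge 10/117 + 16/117 → 2/9
merge 2/9 + 43/117 → 23/39
merge 16/39 + 23/39 → 1
L = 2/9 + 23/39 + 1 = 212/117 ≈ 1.812 bits/symbol.

1.812 bits/symbol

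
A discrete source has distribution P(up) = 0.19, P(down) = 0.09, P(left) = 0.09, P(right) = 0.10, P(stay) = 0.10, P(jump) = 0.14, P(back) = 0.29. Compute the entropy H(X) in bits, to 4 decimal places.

H = −Σ pᵢ log₂ pᵢ.
−0.19·log₂(0.19) = 0.4552
−0.09·log₂(0.09) = 0.3127
−0.09·log₂(0.09) = 0.3127
−0.10·log₂(0.10) = 0.3322
−0.10·log₂(0.10) = 0.3322
−0.14·log₂(0.14) = 0.3971
−0.29·log₂(0.29) = 0.5179
Sum ≈ 2.6599 → 2.6599 bits.

2.6599 bits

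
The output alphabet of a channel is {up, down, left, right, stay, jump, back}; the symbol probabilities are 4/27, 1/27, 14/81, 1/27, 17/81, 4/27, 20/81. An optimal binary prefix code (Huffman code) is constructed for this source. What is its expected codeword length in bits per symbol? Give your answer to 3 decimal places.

Repeatedly combine the two least-probable nodes; the expected code length is the sum of the merged weights.
merge 1/27 + 1/27 → 2/27
merge 2/27 + 4/27 → 2/9
merge 4/27 + 14/81 → 26/81
merge 17/81 + 2/9 → 35/81
merge 20/81 + 26/81 → 46/81
merge 35/81 + 46/81 → 1
L = 2/27 + 2/9 + 26/81 + 35/81 + 46/81 + 1 = 212/81 ≈ 2.617 bits/symbol.

2.617 bits/symbol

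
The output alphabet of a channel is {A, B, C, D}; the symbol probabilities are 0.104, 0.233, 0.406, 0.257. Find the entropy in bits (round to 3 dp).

H = −Σ pᵢ log₂ pᵢ.
−0.104·log₂(0.104) = 0.3396
−0.233·log₂(0.233) = 0.4897
−0.406·log₂(0.406) = 0.5280
−0.257·log₂(0.257) = 0.5038
Sum ≈ 1.8610 → 1.861 bits.

1.861 bits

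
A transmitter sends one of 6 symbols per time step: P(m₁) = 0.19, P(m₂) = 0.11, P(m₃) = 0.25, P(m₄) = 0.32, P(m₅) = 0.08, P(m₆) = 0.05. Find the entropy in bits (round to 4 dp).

H = −Σ pᵢ log₂ pᵢ.
−0.19·log₂(0.19) = 0.4552
−0.11·log₂(0.11) = 0.3503
−0.25·log₂(0.25) = 0.5000
−0.32·log₂(0.32) = 0.5260
−0.08·log₂(0.08) = 0.2915
−0.05·log₂(0.05) = 0.2161
Sum ≈ 2.3392 → 2.3392 bits.

2.3392 bits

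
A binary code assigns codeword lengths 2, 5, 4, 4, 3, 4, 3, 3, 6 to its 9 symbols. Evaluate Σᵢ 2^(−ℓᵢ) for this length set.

0.859375

With common denominator 2^6 = 64: Σ 2^(−ℓᵢ) = 16/64 + 2/64 + 4/64 + 4/64 + 8/64 + 4/64 + 8/64 + 8/64 + 1/64 = 55/64 = 0.859375.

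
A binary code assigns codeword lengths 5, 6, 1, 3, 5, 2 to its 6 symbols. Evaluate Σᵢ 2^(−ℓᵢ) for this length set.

With common denominator 2^6 = 64: Σ 2^(−ℓᵢ) = 2/64 + 1/64 + 32/64 + 8/64 + 2/64 + 16/64 = 61/64 = 0.953125.

0.953125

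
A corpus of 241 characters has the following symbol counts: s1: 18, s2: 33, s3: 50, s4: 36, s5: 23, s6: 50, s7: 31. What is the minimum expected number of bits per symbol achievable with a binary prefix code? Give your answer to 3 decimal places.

2.755 bits/symbol

Probabilities are the counts divided by 241.
Repeatedly combine the two least-probable nodes; the expected code length is the sum of the merged weights.
merge 18/241 + 23/241 → 41/241
merge 31/241 + 33/241 → 64/241
merge 36/241 + 41/241 → 77/241
merge 50/241 + 50/241 → 100/241
merge 64/241 + 77/241 → 141/241
merge 100/241 + 141/241 → 1
L = 41/241 + 64/241 + 77/241 + 100/241 + 141/241 + 1 = 664/241 ≈ 2.755 bits/symbol.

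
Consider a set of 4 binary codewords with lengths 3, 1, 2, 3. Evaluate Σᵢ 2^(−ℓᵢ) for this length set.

1

With common denominator 2^3 = 8: Σ 2^(−ℓᵢ) = 1/8 + 4/8 + 2/8 + 1/8 = 8/8 = 1.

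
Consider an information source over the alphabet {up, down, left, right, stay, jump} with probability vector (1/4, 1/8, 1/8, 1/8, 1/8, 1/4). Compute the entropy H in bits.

Each probability is a power of 1/2, so log₂(1/p) is an integer.
H = Σ p·log₂(1/p) = 1/4·2 + 1/8·3 + 1/8·3 + 1/8·3 + 1/8·3 + 1/4·2 = 2.5 bits.

2.5 bits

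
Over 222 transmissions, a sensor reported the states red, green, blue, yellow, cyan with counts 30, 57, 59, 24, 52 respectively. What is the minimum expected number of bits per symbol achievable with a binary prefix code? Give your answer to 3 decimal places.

Probabilities are the counts divided by 222.
Repeatedly combine the two least-probable nodes; the expected code length is the sum of the merged weights.
merge 4/37 + 5/37 → 9/37
merge 26/111 + 9/37 → 53/111
merge 19/74 + 59/222 → 58/111
merge 53/111 + 58/111 → 1
L = 9/37 + 53/111 + 58/111 + 1 = 83/37 ≈ 2.243 bits/symbol.

2.243 bits/symbol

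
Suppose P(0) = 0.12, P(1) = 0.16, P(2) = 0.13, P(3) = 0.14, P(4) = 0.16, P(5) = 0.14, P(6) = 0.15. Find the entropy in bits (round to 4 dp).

2.8005 bits

H = −Σ pᵢ log₂ pᵢ.
−0.12·log₂(0.12) = 0.3671
−0.16·log₂(0.16) = 0.4230
−0.13·log₂(0.13) = 0.3826
−0.14·log₂(0.14) = 0.3971
−0.16·log₂(0.16) = 0.4230
−0.14·log₂(0.14) = 0.3971
−0.15·log₂(0.15) = 0.4105
Sum ≈ 2.8005 → 2.8005 bits.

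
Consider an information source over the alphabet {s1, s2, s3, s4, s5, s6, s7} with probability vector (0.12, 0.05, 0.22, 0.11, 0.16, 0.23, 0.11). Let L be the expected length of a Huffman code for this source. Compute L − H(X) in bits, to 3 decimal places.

Entropy H = −Σ p log₂ p ≈ 2.6750 bits.
Huffman merges: 1/20+11/100→4/25; 11/100+3/25→23/100; 4/25+4/25→8/25; 11/50+23/100→9/20; 23/100+8/25→11/20; 9/20+11/20→1. L = 271/100 ≈ 2.7100.
L − H = 2.7100 − 2.6750 = 0.035 bits.

0.035 bits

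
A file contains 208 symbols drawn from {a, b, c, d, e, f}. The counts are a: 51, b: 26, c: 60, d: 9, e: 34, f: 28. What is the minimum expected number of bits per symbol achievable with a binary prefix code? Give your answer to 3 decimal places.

Probabilities are the counts divided by 208.
Repeatedly combine the two least-probable nodes; the expected code length is the sum of the merged weights.
merge 9/208 + 1/8 → 35/208
merge 7/52 + 17/104 → 31/104
merge 35/208 + 51/208 → 43/104
merge 15/52 + 31/104 → 61/104
merge 43/104 + 61/104 → 1
L = 35/208 + 31/104 + 43/104 + 61/104 + 1 = 513/208 ≈ 2.466 bits/symbol.

2.466 bits/symbol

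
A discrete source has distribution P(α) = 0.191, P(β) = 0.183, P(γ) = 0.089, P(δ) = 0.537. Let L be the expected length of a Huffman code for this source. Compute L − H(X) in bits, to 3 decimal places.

Entropy H = −Σ p log₂ p ≈ 1.6968 bits.
Huffman merges: 89/1000+183/1000→34/125; 191/1000+34/125→463/1000; 463/1000+537/1000→1. L = 347/200 ≈ 1.7350.
L − H = 1.7350 − 1.6968 = 0.038 bits.

0.038 bits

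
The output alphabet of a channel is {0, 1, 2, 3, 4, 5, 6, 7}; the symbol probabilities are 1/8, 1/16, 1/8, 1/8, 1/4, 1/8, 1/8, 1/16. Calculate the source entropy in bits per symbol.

2.875 bits

Each probability is a power of 1/2, so log₂(1/p) is an integer.
H = Σ p·log₂(1/p) = 1/8·3 + 1/16·4 + 1/8·3 + 1/8·3 + 1/4·2 + 1/8·3 + 1/8·3 + 1/16·4 = 2.875 bits.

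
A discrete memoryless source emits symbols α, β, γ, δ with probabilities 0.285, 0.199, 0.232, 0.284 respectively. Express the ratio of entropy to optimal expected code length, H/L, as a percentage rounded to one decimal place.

99.2%

Entropy H = −Σ p log₂ p ≈ 1.9844 bits.
Huffman merges: 199/1000+29/125→431/1000; 71/250+57/200→569/1000; 431/1000+569/1000→1. L = 2 ≈ 2.0000.
Efficiency = H/L = 1.9844/2.0000 = 99.2%.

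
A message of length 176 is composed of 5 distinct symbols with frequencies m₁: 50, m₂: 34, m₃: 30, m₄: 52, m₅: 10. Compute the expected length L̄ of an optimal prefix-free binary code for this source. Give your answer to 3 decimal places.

Probabilities are the counts divided by 176.
Repeatedly combine the two least-probable nodes; the expected code length is the sum of the merged weights.
merge 5/88 + 15/88 → 5/22
merge 17/88 + 5/22 → 37/88
merge 25/88 + 13/44 → 51/88
merge 37/88 + 51/88 → 1
L = 5/22 + 37/88 + 51/88 + 1 = 49/22 ≈ 2.227 bits/symbol.

2.227 bits/symbol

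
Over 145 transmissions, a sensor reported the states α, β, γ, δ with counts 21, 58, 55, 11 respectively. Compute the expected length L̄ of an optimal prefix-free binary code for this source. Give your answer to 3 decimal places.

Probabilities are the counts divided by 145.
Repeatedly combine the two least-probable nodes; the expected code length is the sum of the merged weights.
merge 11/145 + 21/145 → 32/145
merge 32/145 + 11/29 → 3/5
merge 2/5 + 3/5 → 1
L = 32/145 + 3/5 + 1 = 264/145 ≈ 1.821 bits/symbol.

1.821 bits/symbol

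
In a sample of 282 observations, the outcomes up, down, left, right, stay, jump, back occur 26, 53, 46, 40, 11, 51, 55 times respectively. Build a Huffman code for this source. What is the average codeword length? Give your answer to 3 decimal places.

Probabilities are the counts divided by 282.
Repeatedly combine the two least-probable nodes; the expected code length is the sum of the merged weights.
merge 11/282 + 13/141 → 37/282
merge 37/282 + 20/141 → 77/282
merge 23/141 + 17/94 → 97/282
merge 53/282 + 55/282 → 18/47
merge 77/282 + 97/282 → 29/47
merge 18/47 + 29/47 → 1
L = 37/282 + 77/282 + 97/282 + 18/47 + 29/47 + 1 = 775/282 ≈ 2.748 bits/symbol.

2.748 bits/symbol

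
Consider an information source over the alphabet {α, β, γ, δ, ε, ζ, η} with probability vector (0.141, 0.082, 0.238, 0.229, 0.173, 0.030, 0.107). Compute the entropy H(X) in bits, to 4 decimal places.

2.6089 bits

H = −Σ pᵢ log₂ pᵢ.
−0.141·log₂(0.141) = 0.3985
−0.082·log₂(0.082) = 0.2959
−0.238·log₂(0.238) = 0.4929
−0.229·log₂(0.229) = 0.4870
−0.173·log₂(0.173) = 0.4379
−0.030·log₂(0.030) = 0.1518
−0.107·log₂(0.107) = 0.3450
Sum ≈ 2.6089 → 2.6089 bits.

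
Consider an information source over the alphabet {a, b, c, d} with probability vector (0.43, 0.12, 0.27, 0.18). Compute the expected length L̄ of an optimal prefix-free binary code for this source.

Repeatedly combine the two least-probable nodes; the expected code length is the sum of the merged weights.
merge 3/25 + 9/50 → 3/10
merge 27/100 + 3/10 → 57/100
merge 43/100 + 57/100 → 1
L = 3/10 + 57/100 + 1 = 187/100 = 1.87 bits/symbol.

1.87 bits/symbol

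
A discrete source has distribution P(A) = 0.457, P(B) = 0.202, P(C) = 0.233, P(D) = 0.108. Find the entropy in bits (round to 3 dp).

H = −Σ pᵢ log₂ pᵢ.
−0.457·log₂(0.457) = 0.5163
−0.202·log₂(0.202) = 0.4661
−0.233·log₂(0.233) = 0.4897
−0.108·log₂(0.108) = 0.3468
Sum ≈ 1.8189 → 1.819 bits.

1.819 bits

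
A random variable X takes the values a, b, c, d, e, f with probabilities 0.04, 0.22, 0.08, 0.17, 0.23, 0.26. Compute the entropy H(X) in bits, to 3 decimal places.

H = −Σ pᵢ log₂ pᵢ.
−0.04·log₂(0.04) = 0.1858
−0.22·log₂(0.22) = 0.4806
−0.08·log₂(0.08) = 0.2915
−0.17·log₂(0.17) = 0.4346
−0.23·log₂(0.23) = 0.4877
−0.26·log₂(0.26) = 0.5053
Sum ≈ 2.3854 → 2.385 bits.

2.385 bits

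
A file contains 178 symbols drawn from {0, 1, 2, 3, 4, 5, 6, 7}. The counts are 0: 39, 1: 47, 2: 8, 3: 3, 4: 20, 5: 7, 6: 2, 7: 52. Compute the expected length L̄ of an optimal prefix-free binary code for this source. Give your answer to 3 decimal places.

2.433 bits/symbol

Probabilities are the counts divided by 178.
Repeatedly combine the two least-probable nodes; the expected code length is the sum of the merged weights.
merge 1/89 + 3/178 → 5/178
merge 5/178 + 7/178 → 6/89
merge 4/89 + 6/89 → 10/89
merge 10/89 + 10/89 → 20/89
merge 39/178 + 20/89 → 79/178
merge 47/178 + 26/89 → 99/178
merge 79/178 + 99/178 → 1
L = 5/178 + 6/89 + 10/89 + 20/89 + 79/178 + 99/178 + 1 = 433/178 ≈ 2.433 bits/symbol.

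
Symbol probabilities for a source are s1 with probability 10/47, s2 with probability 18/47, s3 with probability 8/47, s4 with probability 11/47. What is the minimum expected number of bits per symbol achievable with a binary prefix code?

Repeatedly combine the two least-probable nodes; the expected code length is the sum of the merged weights.
merge 8/47 + 10/47 → 18/47
merge 11/47 + 18/47 → 29/47
merge 18/47 + 29/47 → 1
L = 18/47 + 29/47 + 1 = 2 bits/symbol.

2 bits/symbol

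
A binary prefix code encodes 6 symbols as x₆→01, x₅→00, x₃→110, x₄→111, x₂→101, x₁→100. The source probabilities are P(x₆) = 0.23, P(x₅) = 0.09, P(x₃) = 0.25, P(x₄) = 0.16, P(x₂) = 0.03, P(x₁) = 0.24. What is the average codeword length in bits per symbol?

L̄ = Σ pᵢ·ℓᵢ = 0.23·2 + 0.09·2 + 0.25·3 + 0.16·3 + 0.03·3 + 0.24·3 = 2.68 bits/symbol.

2.68 bits/symbol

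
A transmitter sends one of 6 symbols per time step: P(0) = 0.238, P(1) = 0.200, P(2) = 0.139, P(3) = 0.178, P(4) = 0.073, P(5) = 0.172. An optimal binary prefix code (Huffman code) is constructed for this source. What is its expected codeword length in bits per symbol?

Repeatedly combine the two least-probable nodes; the expected code length is the sum of the merged weights.
merge 73/1000 + 139/1000 → 53/250
merge 43/250 + 89/500 → 7/20
merge 1/5 + 53/250 → 103/250
merge 119/500 + 7/20 → 147/250
merge 103/250 + 147/250 → 1
L = 53/250 + 7/20 + 103/250 + 147/250 + 1 = 1281/500 = 2.562 bits/symbol.

2.562 bits/symbol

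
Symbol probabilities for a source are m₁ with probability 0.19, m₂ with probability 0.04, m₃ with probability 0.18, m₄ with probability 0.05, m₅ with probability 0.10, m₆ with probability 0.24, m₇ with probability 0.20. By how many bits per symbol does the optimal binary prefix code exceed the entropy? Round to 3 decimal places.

Entropy H = −Σ p log₂ p ≈ 2.5931 bits.
Huffman merges: 1/25+1/20→9/100; 9/100+1/10→19/100; 9/50+19/100→37/100; 19/100+1/5→39/100; 6/25+37/100→61/100; 39/100+61/100→1. L = 53/20 ≈ 2.6500.
L − H = 2.6500 − 2.5931 = 0.057 bits.

0.057 bits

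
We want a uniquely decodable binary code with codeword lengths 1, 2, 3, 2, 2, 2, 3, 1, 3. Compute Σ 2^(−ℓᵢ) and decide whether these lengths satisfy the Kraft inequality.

2.375; no

With common denominator 2^3 = 8: Σ 2^(−ℓᵢ) = 4/8 + 2/8 + 1/8 + 2/8 + 2/8 + 2/8 + 1/8 + 4/8 + 1/8 = 19/8 = 2.375.
Kraft's inequality requires Σ ≤ 1; here Σ = 2.375 > 1, so no such prefix code exists.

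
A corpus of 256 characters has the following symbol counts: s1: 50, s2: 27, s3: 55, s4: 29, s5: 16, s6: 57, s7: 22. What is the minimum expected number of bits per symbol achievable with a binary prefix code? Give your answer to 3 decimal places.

Probabilities are the counts divided by 256.
Repeatedly combine the two least-probable nodes; the expected code length is the sum of the merged weights.
merge 1/16 + 11/128 → 19/128
merge 27/256 + 29/256 → 7/32
merge 19/128 + 25/128 → 11/32
merge 55/256 + 7/32 → 111/256
merge 57/256 + 11/32 → 145/256
merge 111/256 + 145/256 → 1
L = 19/128 + 7/32 + 11/32 + 111/256 + 145/256 + 1 = 347/128 ≈ 2.711 bits/symbol.

2.711 bits/symbol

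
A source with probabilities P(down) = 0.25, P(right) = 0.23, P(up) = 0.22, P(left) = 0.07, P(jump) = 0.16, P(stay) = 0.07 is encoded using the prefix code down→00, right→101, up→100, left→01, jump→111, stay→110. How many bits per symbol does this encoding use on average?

L̄ = Σ pᵢ·ℓᵢ = 0.25·2 + 0.23·3 + 0.22·3 + 0.07·2 + 0.16·3 + 0.07·3 = 2.68 bits/symbol.

2.68 bits/symbol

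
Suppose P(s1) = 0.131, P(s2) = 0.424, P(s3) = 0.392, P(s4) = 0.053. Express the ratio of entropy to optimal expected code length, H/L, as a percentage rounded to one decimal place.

94.5%

Entropy H = −Σ p log₂ p ≈ 1.6632 bits.
Huffman merges: 53/1000+131/1000→23/125; 23/125+49/125→72/125; 53/125+72/125→1. L = 44/25 ≈ 1.7600.
Efficiency = H/L = 1.6632/1.7600 = 94.5%.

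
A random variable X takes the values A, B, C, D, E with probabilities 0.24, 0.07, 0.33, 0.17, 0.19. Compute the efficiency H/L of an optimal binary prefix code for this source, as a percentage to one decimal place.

97.3%

Entropy H = −Σ p log₂ p ≈ 2.1803 bits.
Huffman merges: 7/100+17/100→6/25; 19/100+6/25→43/100; 6/25+33/100→57/100; 43/100+57/100→1. L = 56/25 ≈ 2.2400.
Efficiency = H/L = 2.1803/2.2400 = 97.3%.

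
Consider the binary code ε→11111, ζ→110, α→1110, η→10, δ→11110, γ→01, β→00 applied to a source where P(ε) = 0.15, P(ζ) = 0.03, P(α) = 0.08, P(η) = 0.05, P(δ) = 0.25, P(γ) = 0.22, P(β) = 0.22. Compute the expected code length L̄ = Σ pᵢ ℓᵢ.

3.39 bits/symbol

L̄ = Σ pᵢ·ℓᵢ = 0.15·5 + 0.03·3 + 0.08·4 + 0.05·2 + 0.25·5 + 0.22·2 + 0.22·2 = 3.39 bits/symbol.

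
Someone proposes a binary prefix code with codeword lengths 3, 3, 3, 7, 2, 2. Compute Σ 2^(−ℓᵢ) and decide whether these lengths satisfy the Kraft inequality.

With common denominator 2^7 = 128: Σ 2^(−ℓᵢ) = 16/128 + 16/128 + 16/128 + 1/128 + 32/128 + 32/128 = 113/128 = 0.8828125.
Kraft's inequality requires Σ ≤ 1; here Σ = 0.8828125 ≤ 1, so such a prefix code exists.

0.8828125; yes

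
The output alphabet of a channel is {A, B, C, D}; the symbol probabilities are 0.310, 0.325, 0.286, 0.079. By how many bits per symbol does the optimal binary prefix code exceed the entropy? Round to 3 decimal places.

Entropy H = −Σ p log₂ p ≈ 1.8566 bits.
Huffman merges: 79/1000+143/500→73/200; 31/100+13/40→127/200; 73/200+127/200→1. L = 2 ≈ 2.0000.
L − H = 2.0000 − 1.8566 = 0.143 bits.

0.143 bits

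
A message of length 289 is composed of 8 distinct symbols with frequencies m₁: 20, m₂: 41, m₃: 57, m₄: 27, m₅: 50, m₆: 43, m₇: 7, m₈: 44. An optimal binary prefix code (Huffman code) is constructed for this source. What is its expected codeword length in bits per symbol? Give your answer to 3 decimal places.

Probabilities are the counts divided by 289.
Repeatedly combine the two least-probable nodes; the expected code length is the sum of the merged weights.
merge 7/289 + 20/289 → 27/289
merge 27/289 + 27/289 → 54/289
merge 41/289 + 43/289 → 84/289
merge 44/289 + 50/289 → 94/289
merge 54/289 + 57/289 → 111/289
merge 84/289 + 94/289 → 178/289
merge 111/289 + 178/289 → 1
L = 27/289 + 54/289 + 84/289 + 94/289 + 111/289 + 178/289 + 1 = 837/289 ≈ 2.896 bits/symbol.

2.896 bits/symbol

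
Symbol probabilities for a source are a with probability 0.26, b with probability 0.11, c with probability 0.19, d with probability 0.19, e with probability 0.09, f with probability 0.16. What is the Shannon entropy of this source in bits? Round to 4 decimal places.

2.5017 bits

H = −Σ pᵢ log₂ pᵢ.
−0.26·log₂(0.26) = 0.5053
−0.11·log₂(0.11) = 0.3503
−0.19·log₂(0.19) = 0.4552
−0.19·log₂(0.19) = 0.4552
−0.09·log₂(0.09) = 0.3127
−0.16·log₂(0.16) = 0.4230
Sum ≈ 2.5017 → 2.5017 bits.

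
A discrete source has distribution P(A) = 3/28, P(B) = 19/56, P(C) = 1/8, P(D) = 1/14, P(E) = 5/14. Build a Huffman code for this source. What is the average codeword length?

Repeatedly combine the two least-probable nodes; the expected code length is the sum of the merged weights.
merge 1/14 + 3/28 → 5/28
merge 1/8 + 5/28 → 17/56
merge 17/56 + 19/56 → 9/14
merge 5/14 + 9/14 → 1
L = 5/28 + 17/56 + 9/14 + 1 = 17/8 = 2.125 bits/symbol.

2.125 bits/symbol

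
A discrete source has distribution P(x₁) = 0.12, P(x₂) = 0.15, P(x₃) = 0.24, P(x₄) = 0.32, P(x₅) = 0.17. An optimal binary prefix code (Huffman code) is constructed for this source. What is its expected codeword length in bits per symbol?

Repeatedly combine the two least-probable nodes; the expected code length is the sum of the merged weights.
merge 3/25 + 3/20 → 27/100
merge 17/100 + 6/25 → 41/100
merge 27/100 + 8/25 → 59/100
merge 41/100 + 59/100 → 1
L = 27/100 + 41/100 + 59/100 + 1 = 227/100 = 2.27 bits/symbol.

2.27 bits/symbol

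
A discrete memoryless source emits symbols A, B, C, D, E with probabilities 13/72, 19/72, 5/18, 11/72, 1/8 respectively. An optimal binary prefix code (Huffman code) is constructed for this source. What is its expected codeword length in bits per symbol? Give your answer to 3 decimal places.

2.278 bits/symbol

Repeatedly combine the two least-probable nodes; the expected code length is the sum of the merged weights.
merge 1/8 + 11/72 → 5/18
merge 13/72 + 19/72 → 4/9
merge 5/18 + 5/18 → 5/9
merge 4/9 + 5/9 → 1
L = 5/18 + 4/9 + 5/9 + 1 = 41/18 ≈ 2.278 bits/symbol.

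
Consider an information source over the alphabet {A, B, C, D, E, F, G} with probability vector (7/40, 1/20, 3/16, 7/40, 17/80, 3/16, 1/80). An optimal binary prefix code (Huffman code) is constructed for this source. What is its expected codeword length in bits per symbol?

Repeatedly combine the two least-probable nodes; the expected code length is the sum of the merged weights.
merge 1/80 + 1/20 → 1/16
merge 1/16 + 7/40 → 19/80
merge 7/40 + 3/16 → 29/80
merge 3/16 + 17/80 → 2/5
merge 19/80 + 29/80 → 3/5
merge 2/5 + 3/5 → 1
L = 1/16 + 19/80 + 29/80 + 2/5 + 3/5 + 1 = 213/80 = 2.6625 bits/symbol.

2.6625 bits/symbol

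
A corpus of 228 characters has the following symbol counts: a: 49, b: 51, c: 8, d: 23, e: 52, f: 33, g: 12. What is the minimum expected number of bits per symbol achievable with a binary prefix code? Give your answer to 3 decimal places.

2.610 bits/symbol

Probabilities are the counts divided by 228.
Repeatedly combine the two least-probable nodes; the expected code length is the sum of the merged weights.
merge 2/57 + 1/19 → 5/57
merge 5/57 + 23/228 → 43/228
merge 11/76 + 43/228 → 1/3
merge 49/228 + 17/76 → 25/57
merge 13/57 + 1/3 → 32/57
merge 25/57 + 32/57 → 1
L = 5/57 + 43/228 + 1/3 + 25/57 + 32/57 + 1 = 595/228 ≈ 2.610 bits/symbol.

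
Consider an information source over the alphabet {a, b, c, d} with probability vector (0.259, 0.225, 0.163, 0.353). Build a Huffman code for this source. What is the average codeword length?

2 bits/symbol

Repeatedly combine the two least-probable nodes; the expected code length is the sum of the merged weights.
merge 163/1000 + 9/40 → 97/250
merge 259/1000 + 353/1000 → 153/250
merge 97/250 + 153/250 → 1
L = 97/250 + 153/250 + 1 = 2 bits/symbol.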